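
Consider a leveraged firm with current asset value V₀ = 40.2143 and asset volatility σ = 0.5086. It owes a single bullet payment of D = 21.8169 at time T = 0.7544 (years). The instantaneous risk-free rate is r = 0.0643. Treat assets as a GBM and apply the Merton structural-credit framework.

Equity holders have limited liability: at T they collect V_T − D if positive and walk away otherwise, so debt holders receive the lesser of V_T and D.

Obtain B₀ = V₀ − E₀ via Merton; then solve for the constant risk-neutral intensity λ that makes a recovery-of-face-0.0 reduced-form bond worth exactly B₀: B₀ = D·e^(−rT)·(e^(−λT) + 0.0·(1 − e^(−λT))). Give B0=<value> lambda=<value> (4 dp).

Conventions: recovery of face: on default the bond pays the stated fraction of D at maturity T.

Work the structural quantities from V₀ = 40.2143 against face 21.8169:
d₁ = [ln(V₀/D) + (r + σ²/2)T] / (σ√T)
   = [ln(40.2143/21.8169) + (0.0643 + 0.5·0.5086²)·0.7544] / (0.5086·√0.7544)
   = [0.611538 + 0.146080] / 0.441751 = 1.715034
d₂ = d₁ − σ√T = 1.715034 − 0.441751 = 1.273284
N(d₁) = 0.956831,  N(d₂) = 0.898541,  e^(−rT) = 0.952650
E₀ = V₀·N(d₁) − D·e^(−rT)·N(d₂)
   = 40.2143·0.956831 − 21.8169·0.952650·0.898541 = 19.803109
B₀ = V₀ − E₀ = 40.2143 − 19.803109 = 20.411191
e^(−λT) = (B₀·e^(rT)/D − 0)/(1 − 0) = (20.4112·1.049704/21.8169 − 0)/1 = 0.98206949
λ = −ln(0.98206949)/0.7544 = 0.023984

B0=20.4112 lambda=0.0240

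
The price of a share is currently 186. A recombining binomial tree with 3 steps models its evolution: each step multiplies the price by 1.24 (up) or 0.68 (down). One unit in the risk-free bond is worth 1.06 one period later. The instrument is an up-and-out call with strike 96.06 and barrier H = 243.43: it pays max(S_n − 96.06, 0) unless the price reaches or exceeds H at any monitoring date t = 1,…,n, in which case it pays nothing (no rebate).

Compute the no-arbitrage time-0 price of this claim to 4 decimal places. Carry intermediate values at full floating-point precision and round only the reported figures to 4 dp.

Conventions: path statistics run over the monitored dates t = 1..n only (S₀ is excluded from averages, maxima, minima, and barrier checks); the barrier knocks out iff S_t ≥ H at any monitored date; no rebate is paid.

price = 26.3295

No-arbitrage gives p* = (R−d)/(u−d) = 0.6786: enumerate every path, weight its payoff by its p*-probability, and discount by R^3.
Enumerate all 2^3 = 8 price paths (U = up ×1.24, D = down ×0.68); each path with k up-moves has probability p*^k·(1−p*)^(3−k).
DDD: M=126.4800, payoff=0.0000, prob=0.033209
UDD: M=230.6400, payoff=10.5879, prob=0.070108
DUD: M=156.8352, payoff=10.5879, prob=0.070108
UUD: M=285.9936, payoff=0.0000, prob=0.148005
DDU: M=126.4800, payoff=10.5879, prob=0.070108
UDU: M=230.6400, payoff=98.4156, prob=0.148005
DUU: M=194.4756, payoff=98.4156, prob=0.148005
UUU: M=354.6321, payoff=0.0000, prob=0.312454
Price = Σ prob·payoff / R^3 = 31.358846 / 1.191016 = 26.3295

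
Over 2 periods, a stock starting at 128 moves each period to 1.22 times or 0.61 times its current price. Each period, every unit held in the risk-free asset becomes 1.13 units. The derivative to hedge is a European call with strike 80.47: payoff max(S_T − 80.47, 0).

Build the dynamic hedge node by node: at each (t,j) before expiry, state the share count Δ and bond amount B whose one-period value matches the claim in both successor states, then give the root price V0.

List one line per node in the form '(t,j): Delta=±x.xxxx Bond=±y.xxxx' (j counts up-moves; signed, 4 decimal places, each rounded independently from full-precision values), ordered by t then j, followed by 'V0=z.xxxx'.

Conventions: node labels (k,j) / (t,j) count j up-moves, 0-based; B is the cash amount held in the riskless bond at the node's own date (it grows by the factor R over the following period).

(0,0): Delta=0.9451 Bond=-55.4305
(1,0): Delta=0.3105 Bond=-13.0864
(1,1): Delta=1.0000 Bond=-71.2124
V0=65.5401

No-arbitrage ⇒ martingale measure with p* = (R−d)/(u−d) = 0.8525.
Terminal payoffs: V(2,0)=0.0000, V(2,1)=14.7876, V(2,2)=110.0452
  t=1,j=0: stock 78.0800 → up 95.2576 (V=14.7876), down 47.6288 (V=0.0000). Price 11.1556; hedge Δ=0.3105, bond B=-13.0864.
  t=1,j=1: stock 156.1600 → up 190.5152 (V=110.0452), down 95.2576 (V=14.7876). Price 84.9476; hedge Δ=1.0000, bond B=-71.2124.
  t=0,j=0: stock 128.0000 → up 156.1600 (V=84.9476), down 78.0800 (V=11.1556). Price 65.5401; hedge Δ=0.9451, bond B=-55.4305.
Check: Δ(0,0)·S0 + B(0,0) = 65.5401 = V0.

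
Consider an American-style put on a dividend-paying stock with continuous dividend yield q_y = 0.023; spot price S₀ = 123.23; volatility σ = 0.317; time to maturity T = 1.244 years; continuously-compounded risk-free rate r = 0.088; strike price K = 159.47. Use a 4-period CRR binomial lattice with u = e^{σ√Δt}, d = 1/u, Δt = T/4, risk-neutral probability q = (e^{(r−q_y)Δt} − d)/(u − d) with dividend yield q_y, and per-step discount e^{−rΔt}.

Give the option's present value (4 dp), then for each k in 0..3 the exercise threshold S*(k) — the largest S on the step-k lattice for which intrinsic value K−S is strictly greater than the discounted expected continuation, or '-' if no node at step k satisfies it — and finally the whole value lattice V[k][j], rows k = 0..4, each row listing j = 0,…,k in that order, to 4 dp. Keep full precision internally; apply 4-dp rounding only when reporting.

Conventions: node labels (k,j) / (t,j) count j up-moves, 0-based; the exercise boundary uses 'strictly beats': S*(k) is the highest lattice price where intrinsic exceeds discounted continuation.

params: Δt=0.31100 u=1.19337 d=0.83796 q=0.51338 e^(-rΔt)=0.97300
t_4 payoffs: 98.7106 72.9403 36.2400 0.0000 0.0000
t_3: node(3,0) S=72.5086 payoff=86.9614 vs cont=83.1730 → 86.9614 [stop]  node(3,1) S=103.2621 payoff=56.2079 vs cont=52.6388 → 56.2079 [stop]  node(3,2) S=147.0592 payoff=12.4108 vs cont=17.1592 → 17.1592 [wait]  node(3,3) S=209.4322 payoff=0.0000 vs cont=0.0000 → 0.0000 [wait]  ⇒ S*(3)=103.2621
t_2: node(2,0) S=86.5297 payoff=72.9403 vs cont=69.2519 → 72.9403 [stop]  node(2,1) S=123.2300 payoff=36.2400 vs cont=35.1850 → 36.2400 [stop]  node(2,2) S=175.4963 payoff=0.0000 vs cont=8.1246 → 8.1246 [wait]  ⇒ S*(2)=123.2300
t_1: node(1,0) S=103.2621 payoff=56.2079 vs cont=52.6388 → 56.2079 [stop]  node(1,1) S=147.0592 payoff=12.4108 vs cont=21.2175 → 21.2175 [wait]  ⇒ S*(1)=103.2621
t_0: node(0,0) S=123.2300 payoff=36.2400 vs cont=37.2122 → 37.2122 [wait]  ⇒ S*(0)=-

price = 37.2122
boundary = - 103.2621 123.2300 103.2621
tree:
37.2122
56.2079 21.2175
72.9403 36.2400 8.1246
86.9614 56.2079 17.1592 0.0000
98.7106 72.9403 36.2400 0.0000 0.0000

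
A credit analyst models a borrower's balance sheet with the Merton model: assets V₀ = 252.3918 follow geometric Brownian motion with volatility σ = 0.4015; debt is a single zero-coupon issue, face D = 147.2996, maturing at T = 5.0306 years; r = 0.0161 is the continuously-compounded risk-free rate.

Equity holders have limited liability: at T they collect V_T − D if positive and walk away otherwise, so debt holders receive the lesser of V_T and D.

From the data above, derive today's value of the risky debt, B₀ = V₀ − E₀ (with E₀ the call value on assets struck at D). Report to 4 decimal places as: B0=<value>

Work the structural quantities from V₀ = 252.3918 against face 147.2996:
d₁ = [ln(V₀/D) + (r + σ²/2)T] / (σ√T)
   = [ln(252.3918/147.2996) + (0.0161 + 0.5·0.4015²)·5.0306] / (0.4015·√5.0306)
   = [0.538514 + 0.486465] / 0.900524 = 1.138202
d₂ = d₁ − σ√T = 1.138202 − 0.900524 = 0.237678
N(d₁) = 0.872482,  N(d₂) = 0.593935,  e^(−rT) = 0.922200
E₀ = V₀·N(d₁) − D·e^(−rT)·N(d₂)
   = 252.3918·0.872482 − 147.2996·0.922200·0.593935 = 139.527371
B₀ = V₀ − E₀ = 252.3918 − 139.527371 = 112.864429

B0=112.8644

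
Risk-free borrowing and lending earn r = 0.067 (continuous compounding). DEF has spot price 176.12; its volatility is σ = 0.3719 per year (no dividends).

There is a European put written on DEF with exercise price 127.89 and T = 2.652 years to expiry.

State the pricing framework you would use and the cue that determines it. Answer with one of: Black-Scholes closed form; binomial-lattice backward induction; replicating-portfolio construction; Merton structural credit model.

framework: Black-Scholes closed form

Key observation: a European claim on DEF (strike 127.89) — a lognormal (GBM) underlying with constant rate and volatility — has an exact closed-form value; no lattice or capital structure is involved.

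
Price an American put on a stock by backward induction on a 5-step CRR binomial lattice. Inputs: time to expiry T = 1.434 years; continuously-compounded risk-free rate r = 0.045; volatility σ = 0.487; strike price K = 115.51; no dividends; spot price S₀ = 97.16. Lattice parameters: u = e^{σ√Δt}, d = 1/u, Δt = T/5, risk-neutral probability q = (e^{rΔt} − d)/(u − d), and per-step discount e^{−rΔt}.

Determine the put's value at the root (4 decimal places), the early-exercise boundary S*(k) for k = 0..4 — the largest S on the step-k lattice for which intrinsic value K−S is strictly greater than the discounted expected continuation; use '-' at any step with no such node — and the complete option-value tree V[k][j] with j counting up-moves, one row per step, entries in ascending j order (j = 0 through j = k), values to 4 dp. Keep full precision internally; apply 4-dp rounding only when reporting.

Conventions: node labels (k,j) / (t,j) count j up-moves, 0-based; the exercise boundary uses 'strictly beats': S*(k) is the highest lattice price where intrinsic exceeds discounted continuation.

price = 30.7636
boundary = - - 57.6705 44.4311 57.6705
tree:
30.7636
43.0750 17.1679
57.8395 26.9449 6.1658
71.0789 40.6856 11.5620 0.0000
81.2790 57.8395 21.6807 0.0000 0.0000
89.1374 71.0789 40.6550 0.0000 0.0000 0.0000

params: Δt=0.28680 u=1.29798 d=0.77043 q=0.45979 e^(-rΔt)=0.98718
t_5 payoffs: 89.1374 71.0789 40.6550 0.0000 0.0000 0.0000
t_4: node(4,0) S=34.2310 payoff=81.2790 vs cont=79.7978 → 81.2790 [stop]  node(4,1) S=57.6705 payoff=57.8395 vs cont=56.3583 → 57.8395 [stop]  node(4,2) S=97.1600 payoff=18.3500 vs cont=21.6807 → 21.6807 [wait]  node(4,3) S=163.6896 payoff=0.0000 vs cont=0.0000 → 0.0000 [wait]  node(4,4) S=275.7750 payoff=0.0000 vs cont=0.0000 → 0.0000 [wait]  ⇒ S*(4)=57.6705
t_3: node(3,0) S=44.4311 payoff=71.0789 vs cont=69.5977 → 71.0789 [stop]  node(3,1) S=74.8550 payoff=40.6550 vs cont=40.6856 → 40.6856 [wait]  node(3,2) S=126.1114 payoff=0.0000 vs cont=11.5620 → 11.5620 [wait]  node(3,3) S=212.4653 payoff=0.0000 vs cont=0.0000 → 0.0000 [wait]  ⇒ S*(3)=44.4311
t_2: node(2,0) S=57.6705 payoff=57.8395 vs cont=56.3722 → 57.8395 [stop]  node(2,1) S=97.1600 payoff=18.3500 vs cont=26.9449 → 26.9449 [wait]  node(2,2) S=163.6896 payoff=0.0000 vs cont=6.1658 → 6.1658 [wait]  ⇒ S*(2)=57.6705
t_1: node(1,0) S=74.8550 payoff=40.6550 vs cont=43.0750 → 43.0750 [wait]  node(1,1) S=126.1114 payoff=0.0000 vs cont=17.1679 → 17.1679 [wait]  ⇒ S*(1)=-
t_0: node(0,0) S=97.1600 payoff=18.3500 vs cont=30.7636 → 30.7636 [wait]  ⇒ S*(0)=-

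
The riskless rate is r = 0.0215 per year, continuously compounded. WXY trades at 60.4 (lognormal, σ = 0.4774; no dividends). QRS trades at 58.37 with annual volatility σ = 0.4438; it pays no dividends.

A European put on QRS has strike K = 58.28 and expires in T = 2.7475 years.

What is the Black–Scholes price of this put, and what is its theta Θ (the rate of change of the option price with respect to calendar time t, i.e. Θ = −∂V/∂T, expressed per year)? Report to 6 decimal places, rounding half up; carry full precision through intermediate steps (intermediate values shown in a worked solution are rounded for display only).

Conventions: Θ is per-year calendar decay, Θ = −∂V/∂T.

σ√T = 0.4438·√2.7475 = 0.735624
d₁ = (ln(S/K) + (r+σ²/2)T) / (σ√T) = (ln(58.37/58.28) + (0.0215+0.4438²/2)·2.7475) / 0.735624 = (0.001543 + 0.329643) / 0.735624 = 0.450211
d₂ = d₁ − σ√T = 0.450211 − 0.735624 = -0.285414
e^{−rT} = 0.942640
N(−d₁) = 0.326279,  N(−d₂) = 0.612336
Put price V = K·e^{−rT}·N(−d₂) − S·N(−d₁) = 33.639948 − 19.044921 = 14.595027
φ(d₁) = (1/√(2π))·e^{−d₁²/2} = 0.360493
Θ = −S·φ(d₁)·σ/(2√T) + r·K·e^{−rT}·N(−d₂) = −2.816921 + 0.723259 = -2.093662

price = 14.595027
Θ = -2.093662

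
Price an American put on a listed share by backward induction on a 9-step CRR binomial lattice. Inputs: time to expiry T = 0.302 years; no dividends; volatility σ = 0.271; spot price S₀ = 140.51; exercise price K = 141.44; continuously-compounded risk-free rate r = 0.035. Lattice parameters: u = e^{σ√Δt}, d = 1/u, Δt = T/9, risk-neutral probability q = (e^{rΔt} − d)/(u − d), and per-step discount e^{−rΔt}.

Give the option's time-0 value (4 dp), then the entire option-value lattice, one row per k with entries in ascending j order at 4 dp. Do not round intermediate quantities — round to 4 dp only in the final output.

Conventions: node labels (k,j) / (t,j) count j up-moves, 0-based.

price = 8.3995
tree:
8.3995
11.6963 5.1149
15.8207 7.5899 2.6462
20.7255 10.9418 4.2480 1.0468
26.2354 15.2515 6.6479 1.8526 0.2417
31.8148 20.4465 10.0805 3.2230 0.4834 0.0000
37.1240 26.2354 14.6924 5.4816 0.9668 0.0000 0.0000
42.1760 31.8148 20.3721 9.0342 1.9336 0.0000 0.0000 0.0000
46.9834 37.1240 26.2354 14.2103 3.8674 0.0000 0.0000 0.0000 0.0000
51.5579 42.1760 31.8148 20.3721 7.7349 0.0000 0.0000 0.0000 0.0000 0.0000

Δt=0.03356, u=1.05090, d=0.95157, q=0.49942, disc=e^(-rΔt)=0.99883
k=9 terminal: V=max(K-S,0) → 51.5579 42.1760 31.8148 20.3721 7.7349 0.0000 0.0000 0.0000 0.0000 0.0000
k=8: j=0 S=94.4566 intr=46.9834 cont=46.8174 V=46.9834[EX]; j=1 S=104.3160 intr=37.1240 cont=36.9579 V=37.1240[EX]; j=2 S=115.2046 intr=26.2354 cont=26.0694 V=26.2354[EX]; j=3 S=127.2297 intr=14.2103 cont=14.0443 V=14.2103[EX]; j=4 S=140.5100 intr=0.9300 cont=3.8674 V=3.8674[hold]; j=5 S=155.1765 intr=0.0000 cont=0.0000 V=0.0000[hold]; j=6 S=171.3739 intr=0.0000 cont=0.0000 V=0.0000[hold]; j=7 S=189.2620 intr=0.0000 cont=0.0000 V=0.0000[hold]; j=8 S=209.0172 intr=0.0000 cont=0.0000 V=0.0000[hold]
k=7: j=0 S=99.2640 intr=42.1760 cont=42.0100 V=42.1760[EX]; j=1 S=109.6252 intr=31.8148 cont=31.6488 V=31.8148[EX]; j=2 S=121.0679 intr=20.3721 cont=20.2060 V=20.3721[EX]; j=3 S=133.7051 intr=7.7349 cont=9.0342 V=9.0342[hold]; j=4 S=147.6613 intr=0.0000 cont=1.9336 V=1.9336[hold]; j=5 S=163.0742 intr=0.0000 cont=0.0000 V=0.0000[hold]; j=6 S=180.0960 intr=0.0000 cont=0.0000 V=0.0000[hold]; j=7 S=198.8945 intr=0.0000 cont=0.0000 V=0.0000[hold]
k=6: j=0 S=104.3160 intr=37.1240 cont=36.9579 V=37.1240[EX]; j=1 S=115.2046 intr=26.2354 cont=26.0694 V=26.2354[EX]; j=2 S=127.2297 intr=14.2103 cont=14.6924 V=14.6924[hold]; j=3 S=140.5100 intr=0.9300 cont=5.4816 V=5.4816[hold]; j=4 S=155.1765 intr=0.0000 cont=0.9668 V=0.9668[hold]; j=5 S=171.3739 intr=0.0000 cont=0.0000 V=0.0000[hold]; j=6 S=189.2620 intr=0.0000 cont=0.0000 V=0.0000[hold]
k=5: j=0 S=109.6252 intr=31.8148 cont=31.6488 V=31.8148[EX]; j=1 S=121.0679 intr=20.3721 cont=20.4465 V=20.4465[hold]; j=2 S=133.7051 intr=7.7349 cont=10.0805 V=10.0805[hold]; j=3 S=147.6613 intr=0.0000 cont=3.2230 V=3.2230[hold]; j=4 S=163.0742 intr=0.0000 cont=0.4834 V=0.4834[hold]; j=5 S=180.0960 intr=0.0000 cont=0.0000 V=0.0000[hold]
k=4: j=0 S=115.2046 intr=26.2354 cont=26.1065 V=26.2354[EX]; j=1 S=127.2297 intr=14.2103 cont=15.2515 V=15.2515[hold]; j=2 S=140.5100 intr=0.9300 cont=6.6479 V=6.6479[hold]; j=3 S=155.1765 intr=0.0000 cont=1.8526 V=1.8526[hold]; j=4 S=171.3739 intr=0.0000 cont=0.2417 V=0.2417[hold]
k=3: j=0 S=121.0679 intr=20.3721 cont=20.7255 V=20.7255[hold]; j=1 S=133.7051 intr=7.7349 cont=10.9418 V=10.9418[hold]; j=2 S=147.6613 intr=0.0000 cont=4.2480 V=4.2480[hold]; j=3 S=163.0742 intr=0.0000 cont=1.0468 V=1.0468[hold]
k=2: j=0 S=127.2297 intr=14.2103 cont=15.8207 V=15.8207[hold]; j=1 S=140.5100 intr=0.9300 cont=7.5899 V=7.5899[hold]; j=2 S=155.1765 intr=0.0000 cont=2.6462 V=2.6462[hold]
k=1: j=0 S=133.7051 intr=7.7349 cont=11.6963 V=11.6963[hold]; j=1 S=147.6613 intr=0.0000 cont=5.1149 V=5.1149[hold]
k=0: j=0 S=140.5100 intr=0.9300 cont=8.3995 V=8.3995[hold]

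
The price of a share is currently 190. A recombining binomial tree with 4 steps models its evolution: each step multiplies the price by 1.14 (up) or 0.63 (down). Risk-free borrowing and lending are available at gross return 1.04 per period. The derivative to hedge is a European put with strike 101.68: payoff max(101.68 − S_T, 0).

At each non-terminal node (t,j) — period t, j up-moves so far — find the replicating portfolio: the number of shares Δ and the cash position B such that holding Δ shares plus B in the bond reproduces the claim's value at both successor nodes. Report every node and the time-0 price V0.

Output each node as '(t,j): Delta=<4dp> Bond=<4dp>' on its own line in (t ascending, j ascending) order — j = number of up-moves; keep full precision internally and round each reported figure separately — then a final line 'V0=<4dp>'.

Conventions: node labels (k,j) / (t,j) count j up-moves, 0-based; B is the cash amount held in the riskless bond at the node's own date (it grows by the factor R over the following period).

Arbitrage-free pricing uses the up-move probability p* = (R−d)/(u−d) = 0.8039, discounting each step at R = 1.04.
At maturity the claim pays: V(4,0)=71.7494, V(4,1)=47.5198, V(4,2)=3.6759, V(4,3)=0.0000, V(4,4)=0.0000
Node (3,0) S=47.5089: V=(p*·47.5198+(1−p*)·71.7494)/1.04=50.2603; Δ=(47.5198−71.7494)/(54.1602−29.9306)=-1.0000; B=V−Δ·S=97.7692
Node (3,1) S=85.9685: V=(p*·3.6759+(1−p*)·47.5198)/1.04=11.8007; Δ=(3.6759−47.5198)/(98.0041−54.1602)=-1.0000; B=V−Δ·S=97.7692
Node (3,2) S=155.5621: V=(p*·0.0000+(1−p*)·3.6759)/1.04=0.6930; Δ=(0.0000−3.6759)/(177.3408−98.0041)=-0.0463; B=V−Δ·S=7.9006
Node (3,3) S=281.4934: V=(p*·0.0000+(1−p*)·0.0000)/1.04=0.0000; Δ=(0.0000−0.0000)/(320.9024−177.3408)=0.0000; B=V−Δ·S=0.0000
Node (2,0) S=75.4110: V=(p*·11.8007+(1−p*)·50.2603)/1.04=18.5979; Δ=(11.8007−50.2603)/(85.9685−47.5089)=-1.0000; B=V−Δ·S=94.0089
Node (2,1) S=136.4580: V=(p*·0.6930+(1−p*)·11.8007)/1.04=2.7606; Δ=(0.6930−11.8007)/(155.5621−85.9685)=-0.1596; B=V−Δ·S=24.5403
Node (2,2) S=246.9240: V=(p*·0.0000+(1−p*)·0.6930)/1.04=0.1307; Δ=(0.0000−0.6930)/(281.4934−155.5621)=-0.0055; B=V−Δ·S=1.4896
Node (1,0) S=119.7000: V=(p*·2.7606+(1−p*)·18.5979)/1.04=5.6403; Δ=(2.7606−18.5979)/(136.4580−75.4110)=-0.2594; B=V−Δ·S=36.6938
Node (1,1) S=216.6000: V=(p*·0.1307+(1−p*)·2.7606)/1.04=0.6215; Δ=(0.1307−2.7606)/(246.9240−136.4580)=-0.0238; B=V−Δ·S=5.7782
Node (0,0) S=190.0000: V=(p*·0.6215+(1−p*)·5.6403)/1.04=1.5438; Δ=(0.6215−5.6403)/(216.6000−119.7000)=-0.0518; B=V−Δ·S=11.3847
Verification: the root portfolio costs Δ(0,0)·S0 + B(0,0) = 1.5438, matching V0.

(0,0): Delta=-0.0518 Bond=11.3847
(1,0): Delta=-0.2594 Bond=36.6938
(1,1): Delta=-0.0238 Bond=5.7782
(2,0): Delta=-1.0000 Bond=94.0089
(2,1): Delta=-0.1596 Bond=24.5403
(2,2): Delta=-0.0055 Bond=1.4896
(3,0): Delta=-1.0000 Bond=97.7692
(3,1): Delta=-1.0000 Bond=97.7692
(3,2): Delta=-0.0463 Bond=7.9006
(3,3): Delta=0.0000 Bond=0.0000
V0=1.5438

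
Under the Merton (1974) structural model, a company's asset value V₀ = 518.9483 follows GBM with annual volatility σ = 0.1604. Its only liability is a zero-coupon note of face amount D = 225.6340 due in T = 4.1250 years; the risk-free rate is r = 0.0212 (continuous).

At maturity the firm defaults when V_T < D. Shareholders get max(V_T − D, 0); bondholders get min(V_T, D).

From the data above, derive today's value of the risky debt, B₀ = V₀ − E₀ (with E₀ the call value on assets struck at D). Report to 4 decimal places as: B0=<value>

With assets at 518.9483 and a single debt payment of 225.6340 at 4.1250 years:
d₁ = [ln(V₀/D) + (r + σ²/2)T] / (σ√T)
   = [ln(518.9483/225.6340) + (0.0212 + 0.5·0.1604²)·4.1250] / (0.1604·√4.1250)
   = [0.832890 + 0.140514] / 0.325774 = 2.987975
d₂ = d₁ − σ√T = 2.987975 − 0.325774 = 2.662201
N(d₁) = 0.998596,  N(d₂) = 0.996118,  e^(−rT) = 0.916265
E₀ = V₀·N(d₁) − D·e^(−rT)·N(d₂)
   = 518.9483·0.998596 − 225.6340·0.916265·0.996118 = 312.281625
B₀ = V₀ − E₀ = 518.9483 − 312.281625 = 206.666675

B0=206.6667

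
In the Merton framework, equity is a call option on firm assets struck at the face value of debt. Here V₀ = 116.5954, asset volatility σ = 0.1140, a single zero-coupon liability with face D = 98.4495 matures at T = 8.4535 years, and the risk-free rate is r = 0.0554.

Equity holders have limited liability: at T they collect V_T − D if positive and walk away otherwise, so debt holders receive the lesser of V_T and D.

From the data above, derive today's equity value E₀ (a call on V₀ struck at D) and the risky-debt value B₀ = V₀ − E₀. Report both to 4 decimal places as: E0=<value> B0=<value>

Apply the equity-as-call identities (strike 98.4495, horizon 8.4535 years):
d₁ = [ln(V₀/D) + (r + σ²/2)T] / (σ√T)
   = [ln(116.5954/98.4495) + (0.0554 + 0.5·0.1140²)·8.4535] / (0.1140·√8.4535)
   = [0.169166 + 0.523255] / 0.331454 = 2.089041
d₂ = d₁ − σ√T = 2.089041 − 0.331454 = 1.757587
N(d₁) = 0.981648,  N(d₂) = 0.960591,  e^(−rT) = 0.626051
E₀ = V₀·N(d₁) − D·e^(−rT)·N(d₂)
   = 116.5954·0.981648 − 98.4495·0.626051·0.960591 = 55.250202
B₀ = V₀ − E₀ = 116.5954 − 55.250202 = 61.345198

E0=55.2502 B0=61.3452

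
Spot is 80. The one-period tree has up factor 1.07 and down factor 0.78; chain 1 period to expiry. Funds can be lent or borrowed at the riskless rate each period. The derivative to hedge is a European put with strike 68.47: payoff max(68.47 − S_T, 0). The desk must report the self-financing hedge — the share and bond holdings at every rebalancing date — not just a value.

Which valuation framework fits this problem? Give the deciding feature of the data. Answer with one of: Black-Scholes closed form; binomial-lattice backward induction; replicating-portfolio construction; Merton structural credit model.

framework: replicating-portfolio construction

Key observation: the mandate to exhibit the hedge at every date and state singles out the replicating-portfolio construction on the 1-period tree with factors 1.07 and 0.78 from 80.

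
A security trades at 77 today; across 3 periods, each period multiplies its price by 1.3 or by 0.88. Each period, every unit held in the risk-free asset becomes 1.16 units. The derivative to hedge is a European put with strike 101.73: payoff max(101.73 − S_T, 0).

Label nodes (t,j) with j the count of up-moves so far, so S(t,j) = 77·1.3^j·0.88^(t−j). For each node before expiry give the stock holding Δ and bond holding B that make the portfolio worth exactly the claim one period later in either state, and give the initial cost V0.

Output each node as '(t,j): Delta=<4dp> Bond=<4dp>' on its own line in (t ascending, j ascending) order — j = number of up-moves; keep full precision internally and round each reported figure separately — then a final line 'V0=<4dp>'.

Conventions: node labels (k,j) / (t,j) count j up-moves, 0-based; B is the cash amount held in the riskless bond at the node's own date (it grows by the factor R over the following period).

(0,0): Delta=-0.3112 Bond=28.5808
(1,0): Delta=-0.7418 Bond=62.3309
(1,1): Delta=-0.1655 Bond=18.5651
(2,0): Delta=-1.0000 Bond=87.6983
(2,1): Delta=-0.6544 Bond=64.6066
(2,2): Delta=0.0000 Bond=0.0000
V0=4.6159

Risk-neutral probability p* = (R−d)/(u−d) = (1.16−0.88)/(1.3−0.88) = 0.6667.
Payoffs at expiry: V(3,0)=49.2567, V(3,1)=24.2126, V(3,2)=0.0000, V(3,3)=0.0000
(2,0): S=59.6288. Δ = (V_up−V_dn)/(S_up−S_dn) = (24.2126−49.2567)/(77.5174−52.4733) = -1.0000. V = [p*·24.2126 + (1−p*)·49.2567]/1.16 = 28.0695. B = V − Δ·S = 87.6983.
(2,1): S=88.0880. Δ = (V_up−V_dn)/(S_up−S_dn) = (0.0000−24.2126)/(114.5144−77.5174) = -0.6544. V = [p*·0.0000 + (1−p*)·24.2126]/1.16 = 6.9576. B = V − Δ·S = 64.6066.
(2,2): S=130.1300. Δ = (V_up−V_dn)/(S_up−S_dn) = (0.0000−0.0000)/(169.1690−114.5144) = 0.0000. V = [p*·0.0000 + (1−p*)·0.0000]/1.16 = 0.0000. B = V − Δ·S = 0.0000.
(1,0): S=67.7600. Δ = (V_up−V_dn)/(S_up−S_dn) = (6.9576−28.0695)/(88.0880−59.6288) = -0.7418. V = [p*·6.9576 + (1−p*)·28.0695]/1.16 = 12.0646. B = V − Δ·S = 62.3309.
(1,1): S=100.1000. Δ = (V_up−V_dn)/(S_up−S_dn) = (0.0000−6.9576)/(130.1300−88.0880) = -0.1655. V = [p*·0.0000 + (1−p*)·6.9576]/1.16 = 1.9993. B = V − Δ·S = 18.5651.
(0,0): S=77.0000. Δ = (V_up−V_dn)/(S_up−S_dn) = (1.9993−12.0646)/(100.1000−67.7600) = -0.3112. V = [p*·1.9993 + (1−p*)·12.0646]/1.16 = 4.6159. B = V − Δ·S = 28.5808.
Check: Δ(0,0)·S0 + B(0,0) = 4.6159 = V0.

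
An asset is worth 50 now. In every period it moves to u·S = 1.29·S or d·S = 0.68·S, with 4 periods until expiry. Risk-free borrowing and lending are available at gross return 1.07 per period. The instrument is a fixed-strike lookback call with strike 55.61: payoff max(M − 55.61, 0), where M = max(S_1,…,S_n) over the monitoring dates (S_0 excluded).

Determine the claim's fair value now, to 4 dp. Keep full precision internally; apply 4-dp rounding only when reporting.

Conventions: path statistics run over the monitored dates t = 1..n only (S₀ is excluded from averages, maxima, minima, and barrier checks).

price = 20.8468

Set p* = 0.6393 (from d < R < u); the path-dependent value is the discounted p*-expectation over all price paths.
Enumerate all 2^4 = 16 price paths (U = up ×1.29, D = down ×0.68); each path with k up-moves has probability p*^k·(1−p*)^(4−k).
DDDD: M=34.0000, payoff=0.0000, prob=0.016919
UDDD: M=64.5000, payoff=8.8900, prob=0.029993
DUDD: M=43.8600, payoff=0.0000, prob=0.029993
UUDD: M=83.2050, payoff=27.5950, prob=0.053169
DDUD: M=34.0000, payoff=0.0000, prob=0.029993
UDUD: M=64.5000, payoff=8.8900, prob=0.053169
DUUD: M=56.5794, payoff=0.9694, prob=0.053169
UUUD: M=107.3345, payoff=51.7244, prob=0.094253
DDDU: M=34.0000, payoff=0.0000, prob=0.029993
UDDU: M=64.5000, payoff=8.8900, prob=0.053169
DUDU: M=43.8600, payoff=0.0000, prob=0.053169
UUDU: M=83.2050, payoff=27.5950, prob=0.094253
DDUU: M=38.4740, payoff=0.0000, prob=0.053169
UDUU: M=72.9874, payoff=17.3774, prob=0.094253
DUUU: M=72.9874, payoff=17.3774, prob=0.094253
UUUU: M=138.4614, payoff=82.8514, prob=0.167086
Price = Σ prob·payoff / R^4 = 27.325880 / 1.310796 = 20.8468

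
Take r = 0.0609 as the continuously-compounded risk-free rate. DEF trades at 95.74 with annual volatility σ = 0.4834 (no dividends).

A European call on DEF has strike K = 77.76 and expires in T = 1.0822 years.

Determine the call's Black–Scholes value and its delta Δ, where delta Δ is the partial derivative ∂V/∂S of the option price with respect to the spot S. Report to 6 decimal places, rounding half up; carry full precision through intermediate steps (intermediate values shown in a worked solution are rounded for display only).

price = 30.552753
Δ = 0.787023

σ√T = 0.4834·√1.0822 = 0.502875
d₁ = (ln(S/K) + (r+σ²/2)T) / (σ√T) = (ln(95.74/77.76) + (0.0609+0.4834²/2)·1.0822) / 0.502875 = (0.208009 + 0.192348) / 0.502875 = 0.796135
d₂ = d₁ − σ√T = 0.796135 − 0.502875 = 0.293260
e^{−rT} = 0.936219
N(d₁) = 0.787023,  N(d₂) = 0.615338
Call price V = S·N(d₁) − K·e^{−rT}·N(d₂) = 75.349609 − 44.796856 = 30.552753
Δ = N(d₁) = 0.787023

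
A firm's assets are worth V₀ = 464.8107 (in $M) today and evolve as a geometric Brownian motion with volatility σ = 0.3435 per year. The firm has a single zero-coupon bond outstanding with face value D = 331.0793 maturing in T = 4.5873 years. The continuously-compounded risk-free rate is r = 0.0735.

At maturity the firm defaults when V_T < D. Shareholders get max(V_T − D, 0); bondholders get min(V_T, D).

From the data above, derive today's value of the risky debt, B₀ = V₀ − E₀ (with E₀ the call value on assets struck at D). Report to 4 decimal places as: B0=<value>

B0=213.6568

Equity is a call on the firm's assets struck at D = 331.0793:
d₁ = [ln(V₀/D) + (r + σ²/2)T] / (σ√T)
   = [ln(464.8107/331.0793) + (0.0735 + 0.5·0.3435²)·4.5873] / (0.3435·√4.5873)
   = [0.339272 + 0.607799] / 0.735708 = 1.287294
d₂ = d₁ − σ√T = 1.287294 − 0.735708 = 0.551586
N(d₁) = 0.901004,  N(d₂) = 0.709384,  e^(−rT) = 0.713790
E₀ = V₀·N(d₁) − D·e^(−rT)·N(d₂)
   = 464.8107·0.901004 − 331.0793·0.713790·0.709384 = 251.153929
B₀ = V₀ − E₀ = 464.8107 − 251.153929 = 213.656771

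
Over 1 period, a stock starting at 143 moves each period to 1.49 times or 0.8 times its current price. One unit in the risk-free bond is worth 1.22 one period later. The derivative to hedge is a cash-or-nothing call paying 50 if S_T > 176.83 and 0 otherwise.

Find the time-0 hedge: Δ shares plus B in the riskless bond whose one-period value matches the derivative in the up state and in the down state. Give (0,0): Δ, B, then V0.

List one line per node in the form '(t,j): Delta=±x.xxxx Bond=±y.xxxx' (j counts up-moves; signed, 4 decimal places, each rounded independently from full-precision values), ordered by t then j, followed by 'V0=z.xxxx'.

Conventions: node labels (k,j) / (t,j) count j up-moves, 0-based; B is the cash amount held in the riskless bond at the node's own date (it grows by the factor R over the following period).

No-arbitrage ⇒ martingale measure with p* = (R−d)/(u−d) = 0.6087.
Expiry values: V(1,0)=0.0000, V(1,1)=50.0000
  t=0,j=0: stock 143.0000 → up 213.0700 (V=50.0000), down 114.4000 (V=0.0000). Price 24.9465; hedge Δ=0.5067, bond B=-47.5172.
As a check, the time-0 holding Δ(0,0)·S0 + B(0,0) comes to 24.9465 — exactly V0.

(0,0): Delta=0.5067 Bond=-47.5172
V0=24.9465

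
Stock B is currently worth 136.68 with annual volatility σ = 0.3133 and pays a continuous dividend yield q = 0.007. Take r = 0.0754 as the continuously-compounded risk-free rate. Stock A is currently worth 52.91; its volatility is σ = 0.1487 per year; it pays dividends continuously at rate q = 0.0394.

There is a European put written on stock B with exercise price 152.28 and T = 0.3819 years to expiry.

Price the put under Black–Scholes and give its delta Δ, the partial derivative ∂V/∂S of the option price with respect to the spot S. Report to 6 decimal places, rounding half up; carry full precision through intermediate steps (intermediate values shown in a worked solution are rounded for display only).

σ√T = 0.3133·√0.3819 = 0.193613
d₁ = (ln(S/K) + (r−q+σ²/2)T) / (σ√T) = (ln(136.68/152.28) + (0.0754−0.007+0.3133²/2)·0.3819) / 0.193613 = (-0.108079 + 0.044865) / 0.193613 = -0.326493
d₂ = d₁ − σ√T = -0.326493 − 0.193613 = -0.520107
e^{−rT} = 0.971615
e^{−qT} = 0.997330
N(−d₁) = 0.627974,  N(−d₂) = 0.698505
Put price V = K·e^{−rT}·N(−d₂) − S·e^{−qT}·N(−d₁) = 103.349179 − 85.602406 = 17.746773
Δ = −e^{−qT}·N(−d₁) = -0.626298

price = 17.746773
Δ = -0.626298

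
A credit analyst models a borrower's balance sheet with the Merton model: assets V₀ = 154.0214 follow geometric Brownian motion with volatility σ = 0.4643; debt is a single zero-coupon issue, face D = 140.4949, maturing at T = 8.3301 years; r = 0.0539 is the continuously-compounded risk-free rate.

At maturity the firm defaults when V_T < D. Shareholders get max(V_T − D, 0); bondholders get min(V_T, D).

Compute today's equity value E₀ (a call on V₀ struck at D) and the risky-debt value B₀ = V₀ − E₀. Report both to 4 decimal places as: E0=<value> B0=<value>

Equity is a call on the firm's assets struck at D = 140.4949:
d₁ = [ln(V₀/D) + (r + σ²/2)T] / (σ√T)
   = [ln(154.0214/140.4949) + (0.0539 + 0.5·0.4643²)·8.3301] / (0.4643·√8.3301)
   = [0.091920 + 1.346871] / 1.340059 = 1.073678
d₂ = d₁ − σ√T = 1.073678 − 1.340059 = -0.266381
N(d₁) = 0.858516,  N(d₂) = 0.394973,  e^(−rT) = 0.638271
E₀ = V₀·N(d₁) − D·e^(−rT)·N(d₂)
   = 154.0214·0.858516 − 140.4949·0.638271·0.394973 = 96.811171
B₀ = V₀ − E₀ = 154.0214 − 96.811171 = 57.210229

E0=96.8112 B0=57.2102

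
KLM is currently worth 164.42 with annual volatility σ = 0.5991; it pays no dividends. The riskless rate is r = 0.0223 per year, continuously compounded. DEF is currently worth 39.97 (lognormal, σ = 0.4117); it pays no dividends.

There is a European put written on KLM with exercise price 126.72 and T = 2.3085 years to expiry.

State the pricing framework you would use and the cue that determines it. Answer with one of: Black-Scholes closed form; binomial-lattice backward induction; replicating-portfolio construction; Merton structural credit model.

framework: Black-Scholes closed form

Key observation: with KLM following a GBM at constant σ and r, the European put struck at 126.72 prices in closed form — nothing here needs a stepwise model or a balance sheet.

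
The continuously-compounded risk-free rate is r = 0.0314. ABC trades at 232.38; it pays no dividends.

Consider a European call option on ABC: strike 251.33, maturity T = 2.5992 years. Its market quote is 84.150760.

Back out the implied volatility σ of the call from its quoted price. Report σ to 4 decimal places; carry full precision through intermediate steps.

At σ = 0.5821 the Black–Scholes value reproduces the quote:
σ√T = 0.5821·√2.5992 = 0.938464
d₁ = (ln(S/K) + (r+σ²/2)T) / (σ√T) = (ln(232.38/251.33) + (0.0314+0.5821²/2)·2.5992) / 0.938464 = (-0.078393 + 0.521972) / 0.938464 = 0.472665
d₂ = d₁ − σ√T = 0.472665 − 0.938464 = -0.465799
e^{−rT} = 0.921627
N(d₁) = 0.681774,  N(d₂) = 0.320680
V = S·N(d₁) − K·e^{−rT}·N(d₂) = 158.430628 − 74.279869 = 84.150760 (equal to the quote); since ∂V/∂σ > 0 for all σ, the implied volatility is unique

sigma = 0.5821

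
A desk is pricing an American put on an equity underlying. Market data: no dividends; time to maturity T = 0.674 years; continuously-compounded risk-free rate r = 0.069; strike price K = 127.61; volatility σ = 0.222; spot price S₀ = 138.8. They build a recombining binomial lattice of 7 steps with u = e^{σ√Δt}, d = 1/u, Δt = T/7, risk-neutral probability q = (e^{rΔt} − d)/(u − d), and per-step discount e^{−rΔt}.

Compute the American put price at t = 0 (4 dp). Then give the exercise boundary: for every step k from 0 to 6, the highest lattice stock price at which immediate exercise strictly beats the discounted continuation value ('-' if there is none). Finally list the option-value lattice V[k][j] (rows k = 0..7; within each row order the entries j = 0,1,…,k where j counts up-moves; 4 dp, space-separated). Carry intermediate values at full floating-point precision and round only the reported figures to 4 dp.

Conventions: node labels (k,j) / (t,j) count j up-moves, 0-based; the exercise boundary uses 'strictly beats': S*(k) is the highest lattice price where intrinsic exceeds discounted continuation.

price = 3.4075
boundary = - - - - 105.3711 112.8856 105.3711
tree:
3.4075
5.7594 1.3741
9.4376 2.5846 0.3228
14.8658 4.7642 0.6930 0.0000
22.2389 8.5435 1.4878 0.0000 0.0000
29.2532 14.7244 3.1943 0.0000 0.0000 0.0000
35.8005 22.2389 6.8581 0.0000 0.0000 0.0000 0.0000
41.9121 29.2532 14.7244 0.0000 0.0000 0.0000 0.0000 0.0000

Δt=0.09629  u=1.07131  d=0.93343  q=0.53113  discount=0.99338
step 7 (expiry): payoffs max(K−S,0) = 41.9121 29.2532 14.7244 0.0000 0.0000 0.0000 0.0000 0.0000
step 6: (k=6,j=0): S=91.8095, K−S=35.8005, hold=34.9556 ⇒ V=35.8005 exercise | (k=6,j=1): S=105.3711, K−S=22.2389, hold=21.3939 ⇒ V=22.2389 exercise | (k=6,j=2): S=120.9360, K−S=6.6740, hold=6.8581 ⇒ V=6.8581 continue | (k=6,j=3): S=138.8000, K−S=0.0000, hold=0.0000 ⇒ V=0.0000 continue | (k=6,j=4): S=159.3028, K−S=0.0000, hold=0.0000 ⇒ V=0.0000 continue | (k=6,j=5): S=182.8342, K−S=0.0000, hold=0.0000 ⇒ V=0.0000 continue | (k=6,j=6): S=209.8416, K−S=0.0000, hold=0.0000 ⇒ V=0.0000 continue  boundary S*=105.3711
step 5: (k=5,j=0): S=98.3568, K−S=29.2532, hold=28.4082 ⇒ V=29.2532 exercise | (k=5,j=1): S=112.8856, K−S=14.7244, hold=13.9766 ⇒ V=14.7244 exercise | (k=5,j=2): S=129.5605, K−S=0.0000, hold=3.1943 ⇒ V=3.1943 continue | (k=5,j=3): S=148.6985, K−S=0.0000, hold=0.0000 ⇒ V=0.0000 continue | (k=5,j=4): S=170.6634, K−S=0.0000, hold=0.0000 ⇒ V=0.0000 continue | (k=5,j=5): S=195.8730, K−S=0.0000, hold=0.0000 ⇒ V=0.0000 continue  boundary S*=112.8856
step 4: (k=4,j=0): S=105.3711, K−S=22.2389, hold=21.3939 ⇒ V=22.2389 exercise | (k=4,j=1): S=120.9360, K−S=6.6740, hold=8.5435 ⇒ V=8.5435 continue | (k=4,j=2): S=138.8000, K−S=0.0000, hold=1.4878 ⇒ V=1.4878 continue | (k=4,j=3): S=159.3028, K−S=0.0000, hold=0.0000 ⇒ V=0.0000 continue | (k=4,j=4): S=182.8342, K−S=0.0000, hold=0.0000 ⇒ V=0.0000 continue  boundary S*=105.3711
step 3: (k=3,j=0): S=112.8856, K−S=14.7244, hold=14.8658 ⇒ V=14.8658 continue | (k=3,j=1): S=129.5605, K−S=0.0000, hold=4.7642 ⇒ V=4.7642 continue | (k=3,j=2): S=148.6985, K−S=0.0000, hold=0.6930 ⇒ V=0.6930 continue | (k=3,j=3): S=170.6634, K−S=0.0000, hold=0.0000 ⇒ V=0.0000 continue  boundary S*=-
step 2: (k=2,j=0): S=120.9360, K−S=6.6740, hold=9.4376 ⇒ V=9.4376 continue | (k=2,j=1): S=138.8000, K−S=0.0000, hold=2.5846 ⇒ V=2.5846 continue | (k=2,j=2): S=159.3028, K−S=0.0000, hold=0.3228 ⇒ V=0.3228 continue  boundary S*=-
step 1: (k=1,j=0): S=129.5605, K−S=0.0000, hold=5.7594 ⇒ V=5.7594 continue | (k=1,j=1): S=148.6985, K−S=0.0000, hold=1.3741 ⇒ V=1.3741 continue  boundary S*=-
step 0: (k=0,j=0): S=138.8000, K−S=0.0000, hold=3.4075 ⇒ V=3.4075 continue  boundary S*=-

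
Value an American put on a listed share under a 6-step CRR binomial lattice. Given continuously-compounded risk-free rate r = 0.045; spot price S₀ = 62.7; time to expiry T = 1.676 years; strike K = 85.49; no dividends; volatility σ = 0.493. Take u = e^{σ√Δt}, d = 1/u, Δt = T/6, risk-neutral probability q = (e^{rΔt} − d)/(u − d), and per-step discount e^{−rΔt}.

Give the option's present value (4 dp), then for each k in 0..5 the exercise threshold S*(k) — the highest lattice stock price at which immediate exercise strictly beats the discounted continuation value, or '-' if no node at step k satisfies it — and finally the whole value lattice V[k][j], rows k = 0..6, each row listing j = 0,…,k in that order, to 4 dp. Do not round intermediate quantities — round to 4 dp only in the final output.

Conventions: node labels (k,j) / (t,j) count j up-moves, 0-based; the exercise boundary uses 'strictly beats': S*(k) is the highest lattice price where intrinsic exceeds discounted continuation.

price = 29.1605
boundary = - - 37.2347 28.6938 37.2347 48.3179
tree:
29.1605
38.1883 19.3328
48.2553 27.3855 10.3826
56.7962 37.2741 16.4952 3.4707
63.3780 48.2553 25.3697 6.4991 0.0000
68.4501 56.7962 37.1721 12.1703 0.0000 0.0000
72.3587 63.3780 48.2553 22.7900 0.0000 0.0000 0.0000

Δt=0.27933, u=1.29766, d=0.77062, q=0.45923, disc=e^(-rΔt)=0.98751
k=6 terminal: V=max(K-S,0) → 72.3587 63.3780 48.2553 22.7900 0.0000 0.0000 0.0000
k=5: j=0 S=17.0399 intr=68.4501 cont=67.3822 V=68.4501[EX]; j=1 S=28.6938 intr=56.7962 cont=55.7283 V=56.7962[EX]; j=2 S=48.3179 intr=37.1721 cont=36.1043 V=37.1721[EX]; j=3 S=81.3631 intr=4.1269 cont=12.1703 V=12.1703[hold]; j=4 S=137.0084 intr=0.0000 cont=0.0000 V=0.0000[hold]; j=5 S=230.7104 intr=0.0000 cont=0.0000 V=0.0000[hold]  S*(5)=48.3179
k=4: j=0 S=22.1120 intr=63.3780 cont=62.3101 V=63.3780[EX]; j=1 S=37.2347 intr=48.2553 cont=47.1874 V=48.2553[EX]; j=2 S=62.7000 intr=22.7900 cont=25.3697 V=25.3697[hold]; j=3 S=105.5814 intr=0.0000 cont=6.4991 V=6.4991[hold]; j=4 S=177.7899 intr=0.0000 cont=0.0000 V=0.0000[hold]  S*(4)=37.2347
k=3: j=0 S=28.6938 intr=56.7962 cont=55.7283 V=56.7962[EX]; j=1 S=48.3179 intr=37.1721 cont=37.2741 V=37.2741[hold]; j=2 S=81.3631 intr=4.1269 cont=16.4952 V=16.4952[hold]; j=3 S=137.0084 intr=0.0000 cont=3.4707 V=3.4707[hold]  S*(3)=28.6938
k=2: j=0 S=37.2347 intr=48.2553 cont=47.2337 V=48.2553[EX]; j=1 S=62.7000 intr=22.7900 cont=27.3855 V=27.3855[hold]; j=2 S=105.5814 intr=0.0000 cont=10.3826 V=10.3826[hold]  S*(2)=37.2347
k=1: j=0 S=48.3179 intr=37.1721 cont=38.1883 V=38.1883[hold]; j=1 S=81.3631 intr=4.1269 cont=19.3328 V=19.3328[hold]  S*(1)=-
k=0: j=0 S=62.7000 intr=22.7900 cont=29.1605 V=29.1605[hold]  S*(0)=-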